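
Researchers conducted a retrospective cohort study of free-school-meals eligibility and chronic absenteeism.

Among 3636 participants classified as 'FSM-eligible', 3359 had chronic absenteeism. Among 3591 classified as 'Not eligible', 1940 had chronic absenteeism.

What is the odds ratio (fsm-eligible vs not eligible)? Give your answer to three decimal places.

10.320

From the description: a = 3359, b = 277, c = 1940, d = 1651.
OR = (a·d)/(b·c) = (3359 × 1651) / (277 × 1940) = 5545709 / 537380 = 10.31990
The odds of chronic absenteeism are about 10.32 times as high in the fsm-eligible group.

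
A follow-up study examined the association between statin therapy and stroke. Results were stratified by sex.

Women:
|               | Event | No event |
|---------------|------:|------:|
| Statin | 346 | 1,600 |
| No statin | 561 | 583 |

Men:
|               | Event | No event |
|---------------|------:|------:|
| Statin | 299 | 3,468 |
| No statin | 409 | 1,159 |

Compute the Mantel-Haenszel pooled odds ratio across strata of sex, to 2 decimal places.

0.23

OR_MH = Σ(aᵢdᵢ/nᵢ) / Σ(bᵢcᵢ/nᵢ), where nᵢ is the stratum total.
Stratum 1 (Women): n = 3090; a·d/n = 346·583/3090 = 65.2809; b·c/n = 1600·561/3090 = 290.4854
Stratum 2 (Men): n = 5335; a·d/n = 299·1159/5335 = 64.9561; b·c/n = 3468·409/5335 = 265.8692
OR_MH = (65.2809 + 64.9561) / (290.4854 + 265.8692) = 130.2370 / 556.3546 = 0.23409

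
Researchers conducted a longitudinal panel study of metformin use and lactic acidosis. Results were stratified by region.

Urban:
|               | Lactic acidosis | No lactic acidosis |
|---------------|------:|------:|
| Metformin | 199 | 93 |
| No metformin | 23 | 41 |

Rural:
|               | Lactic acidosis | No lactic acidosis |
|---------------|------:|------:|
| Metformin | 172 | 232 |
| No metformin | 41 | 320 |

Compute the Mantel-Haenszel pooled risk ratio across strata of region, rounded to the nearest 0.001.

RR_MH = Σ(aᵢ·n₀ᵢ/nᵢ) / Σ(cᵢ·n₁ᵢ/nᵢ), with n₁ᵢ = aᵢ+bᵢ (exposed), n₀ᵢ = cᵢ+dᵢ (unexposed), nᵢ = n₁ᵢ+n₀ᵢ.
Stratum 1 (Urban): n₁ = 292, n₀ = 64, n = 356; a·n₀/n = 199·64/356 = 35.7753; c·n₁/n = 23·292/356 = 18.8652
Stratum 2 (Rural): n₁ = 404, n₀ = 361, n = 765; a·n₀/n = 172·361/765 = 81.1660; c·n₁/n = 41·404/765 = 21.6523
RR_MH = (35.7753 + 81.1660) / (18.8652 + 21.6523) = 116.9413 / 40.5175 = 2.88620

2.886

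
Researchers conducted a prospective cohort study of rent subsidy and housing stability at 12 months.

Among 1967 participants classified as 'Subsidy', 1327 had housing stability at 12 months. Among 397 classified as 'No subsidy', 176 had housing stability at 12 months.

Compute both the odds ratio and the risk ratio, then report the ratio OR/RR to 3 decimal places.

From the description: a = 1327, b = 640, c = 176, d = 221.
OR = (1327·221)/(640·176) = 293267/112640 = 2.60358
Risk in exposed = 1327/1967 = 0.67463; risk in unexposed = 176/397 = 0.44332; RR = 1.52175
OR/RR = 2.60358 / 1.52175 = 1.71091
The outcome is not rare, so the OR lies further from 1 than the RR.

1.711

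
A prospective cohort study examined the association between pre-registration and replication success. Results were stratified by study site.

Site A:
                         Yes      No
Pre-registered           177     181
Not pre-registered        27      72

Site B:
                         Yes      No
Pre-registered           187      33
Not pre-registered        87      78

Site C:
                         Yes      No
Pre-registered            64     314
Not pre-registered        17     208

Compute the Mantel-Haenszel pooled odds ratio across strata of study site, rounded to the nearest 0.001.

OR_MH = Σ(aᵢdᵢ/nᵢ) / Σ(bᵢcᵢ/nᵢ), where nᵢ is the stratum total.
Stratum 1 (Site A): n = 457; a·d/n = 177·72/457 = 27.8862; b·c/n = 181·27/457 = 10.6937
Stratum 2 (Site B): n = 385; a·d/n = 187·78/385 = 37.8857; b·c/n = 33·87/385 = 7.4571
Stratum 3 (Site C): n = 603; a·d/n = 64·208/603 = 22.0763; b·c/n = 314·17/603 = 8.8524
OR_MH = (27.8862 + 37.8857 + 22.0763) / (10.6937 + 7.4571 + 8.8524) = 87.8482 / 27.0032 = 3.25325

3.253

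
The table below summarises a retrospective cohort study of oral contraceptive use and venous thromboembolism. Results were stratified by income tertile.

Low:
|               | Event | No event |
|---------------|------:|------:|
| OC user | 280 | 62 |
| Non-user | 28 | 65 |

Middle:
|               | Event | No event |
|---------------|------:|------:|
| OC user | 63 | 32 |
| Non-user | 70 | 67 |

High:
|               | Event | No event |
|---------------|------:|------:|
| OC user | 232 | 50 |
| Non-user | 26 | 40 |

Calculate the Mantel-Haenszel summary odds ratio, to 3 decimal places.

4.988

OR_MH = Σ(aᵢdᵢ/nᵢ) / Σ(bᵢcᵢ/nᵢ), where nᵢ is the stratum total.
Stratum 1 (Low): n = 435; a·d/n = 280·65/435 = 41.8391; b·c/n = 62·28/435 = 3.9908
Stratum 2 (Middle): n = 232; a·d/n = 63·67/232 = 18.1940; b·c/n = 32·70/232 = 9.6552
Stratum 3 (High): n = 348; a·d/n = 232·40/348 = 26.6667; b·c/n = 50·26/348 = 3.7356
OR_MH = (41.8391 + 18.1940 + 26.6667) / (3.9908 + 9.6552 + 3.7356) = 86.6997 / 17.3816 = 4.98801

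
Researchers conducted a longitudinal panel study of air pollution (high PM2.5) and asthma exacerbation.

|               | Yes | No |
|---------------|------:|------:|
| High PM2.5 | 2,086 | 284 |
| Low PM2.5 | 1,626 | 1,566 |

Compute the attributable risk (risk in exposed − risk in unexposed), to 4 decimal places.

Cells: a = 2086, b = 284, c = 1626, d = 1566.
Risk in exposed = 2086/2370 = 0.880169; risk in unexposed = 1626/3192 = 0.509398.
Risk difference = 0.880169 − 0.509398 = 0.370770

0.3708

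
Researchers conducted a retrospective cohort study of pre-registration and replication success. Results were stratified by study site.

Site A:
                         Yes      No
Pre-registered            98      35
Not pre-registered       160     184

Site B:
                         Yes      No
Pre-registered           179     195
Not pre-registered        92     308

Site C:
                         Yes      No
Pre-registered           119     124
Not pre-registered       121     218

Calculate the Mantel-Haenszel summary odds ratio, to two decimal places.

OR_MH = Σ(aᵢdᵢ/nᵢ) / Σ(bᵢcᵢ/nᵢ), where nᵢ is the stratum total.
Stratum 1 (Site A): n = 477; a·d/n = 98·184/477 = 37.8029; b·c/n = 35·160/477 = 11.7400
Stratum 2 (Site B): n = 774; a·d/n = 179·308/774 = 71.2300; b·c/n = 195·92/774 = 23.1783
Stratum 3 (Site C): n = 582; a·d/n = 119·218/582 = 44.5739; b·c/n = 124·121/582 = 25.7801
OR_MH = (37.8029 + 71.2300 + 44.5739) / (11.7400 + 23.1783 + 25.7801) = 153.6068 / 60.6984 = 2.53066

2.53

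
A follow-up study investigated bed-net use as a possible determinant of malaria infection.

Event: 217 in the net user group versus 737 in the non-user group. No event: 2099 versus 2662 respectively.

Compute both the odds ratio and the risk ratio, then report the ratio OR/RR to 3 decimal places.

0.864

From the description: a = 217, b = 2099, c = 737, d = 2662.
OR = (217·2662)/(2099·737) = 577654/1546963 = 0.37341
Risk in exposed = 217/2316 = 0.09370; risk in unexposed = 737/3399 = 0.21683; RR = 0.43212
OR/RR = 0.37341 / 0.43212 = 0.86414
The outcome is not rare, so the OR lies further from 1 than the RR.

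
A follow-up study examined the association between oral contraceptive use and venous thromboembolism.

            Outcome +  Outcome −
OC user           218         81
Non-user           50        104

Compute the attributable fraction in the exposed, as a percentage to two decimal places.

Cells: a = 218, b = 81, c = 50, d = 104.
Risk in exposed = 218/299 = 0.72910; risk in unexposed = 50/154 = 0.32468.
RR = 0.72910/0.32468 = 2.24562
AR% = (RR − 1)/RR × 100 = (2.24562 − 1)/2.24562 × 100 = 55.4688%

55.47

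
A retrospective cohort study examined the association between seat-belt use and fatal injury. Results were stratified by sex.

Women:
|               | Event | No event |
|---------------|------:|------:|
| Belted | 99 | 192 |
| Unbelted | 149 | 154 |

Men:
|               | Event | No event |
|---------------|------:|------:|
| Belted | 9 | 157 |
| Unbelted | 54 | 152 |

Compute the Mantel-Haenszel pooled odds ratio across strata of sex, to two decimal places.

OR_MH = Σ(aᵢdᵢ/nᵢ) / Σ(bᵢcᵢ/nᵢ), where nᵢ is the stratum total.
Stratum 1 (Women): n = 594; a·d/n = 99·154/594 = 25.6667; b·c/n = 192·149/594 = 48.1616
Stratum 2 (Men): n = 372; a·d/n = 9·152/372 = 3.6774; b·c/n = 157·54/372 = 22.7903
OR_MH = (25.6667 + 3.6774) / (48.1616 + 22.7903) = 29.3441 / 70.9519 = 0.41358

0.41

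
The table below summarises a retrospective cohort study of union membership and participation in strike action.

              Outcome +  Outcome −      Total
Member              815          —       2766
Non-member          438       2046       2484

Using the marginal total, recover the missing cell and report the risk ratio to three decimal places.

1.671

The missing cell is in the exposed row: 2766 − 815 = 1951.
So a = 815, b = 1951, c = 438, d = 2046.
RR = [a/(a+b)] / [c/(c+d)] = (815/2766) / (438/2484) = 0.29465/0.17633 = 1.67102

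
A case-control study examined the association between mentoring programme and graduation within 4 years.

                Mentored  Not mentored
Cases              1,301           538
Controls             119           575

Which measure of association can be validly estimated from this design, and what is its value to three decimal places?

11.685

Reading the table with exposure as columns: a = 1301 (Mentored, case), b = 119 (Mentored, non-case), c = 538 (Not mentored, case), d = 575.
This is a case-control study: participants were sampled on outcome status, so risks in the source population cannot be estimated directly — relative risk is not valid here. The odds ratio is the appropriate measure.
OR = (a·d)/(b·c) = (1301 × 575) / (119 × 538) = 748075 / 64022 = 11.68466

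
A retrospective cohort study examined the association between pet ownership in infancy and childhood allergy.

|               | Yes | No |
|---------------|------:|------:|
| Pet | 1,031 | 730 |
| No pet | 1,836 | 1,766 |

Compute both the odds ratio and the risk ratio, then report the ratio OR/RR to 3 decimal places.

1.183

Cells: a = 1031, b = 730, c = 1836, d = 1766.
OR = (1031·1766)/(730·1836) = 1820746/1340280 = 1.35848
Risk in exposed = 1031/1761 = 0.58546; risk in unexposed = 1836/3602 = 0.50972; RR = 1.14860
OR/RR = 1.35848 / 1.14860 = 1.18272
The outcome is not rare, so the OR lies further from 1 than the RR.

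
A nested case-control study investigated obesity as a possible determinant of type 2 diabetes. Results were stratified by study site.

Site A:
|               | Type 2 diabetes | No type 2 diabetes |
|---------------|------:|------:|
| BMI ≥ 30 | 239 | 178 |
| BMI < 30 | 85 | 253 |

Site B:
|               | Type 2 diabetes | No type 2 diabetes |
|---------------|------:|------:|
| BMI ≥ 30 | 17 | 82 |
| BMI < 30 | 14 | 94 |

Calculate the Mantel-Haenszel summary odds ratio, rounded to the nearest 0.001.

OR_MH = Σ(aᵢdᵢ/nᵢ) / Σ(bᵢcᵢ/nᵢ), where nᵢ is the stratum total.
Stratum 1 (Site A): n = 755; a·d/n = 239·253/755 = 80.0887; b·c/n = 178·85/755 = 20.0397
Stratum 2 (Site B): n = 207; a·d/n = 17·94/207 = 7.7198; b·c/n = 82·14/207 = 5.5459
OR_MH = (80.0887 + 7.7198) / (20.0397 + 5.5459) = 87.8085 / 25.5856 = 3.43195

3.432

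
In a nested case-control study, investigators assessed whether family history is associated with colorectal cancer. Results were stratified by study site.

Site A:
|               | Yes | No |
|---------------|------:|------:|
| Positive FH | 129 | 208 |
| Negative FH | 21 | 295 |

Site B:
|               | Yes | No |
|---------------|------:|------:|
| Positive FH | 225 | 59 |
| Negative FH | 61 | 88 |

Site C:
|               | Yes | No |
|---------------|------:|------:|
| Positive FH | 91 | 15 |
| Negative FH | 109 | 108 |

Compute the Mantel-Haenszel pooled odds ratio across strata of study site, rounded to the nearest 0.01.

OR_MH = Σ(aᵢdᵢ/nᵢ) / Σ(bᵢcᵢ/nᵢ), where nᵢ is the stratum total.
Stratum 1 (Site A): n = 653; a·d/n = 129·295/653 = 58.2772; b·c/n = 208·21/653 = 6.6891
Stratum 2 (Site B): n = 433; a·d/n = 225·88/433 = 45.7275; b·c/n = 59·61/433 = 8.3118
Stratum 3 (Site C): n = 323; a·d/n = 91·108/323 = 30.4272; b·c/n = 15·109/323 = 5.0619
OR_MH = (58.2772 + 45.7275 + 30.4272) / (6.6891 + 8.3118 + 5.0619) = 134.4319 / 20.0628 = 6.70055

6.70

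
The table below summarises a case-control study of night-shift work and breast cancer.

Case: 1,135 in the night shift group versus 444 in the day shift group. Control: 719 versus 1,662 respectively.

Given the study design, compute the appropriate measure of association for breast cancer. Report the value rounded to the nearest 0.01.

From the description: a = 1135, b = 719, c = 444, d = 1662.
This is a case-control study: participants were sampled on outcome status, so risks in the source population cannot be estimated directly — relative risk is not valid here. The odds ratio is the appropriate measure.
OR = (a·d)/(b·c) = (1135 × 1662) / (719 × 444) = 1886370 / 319236 = 5.90901

5.91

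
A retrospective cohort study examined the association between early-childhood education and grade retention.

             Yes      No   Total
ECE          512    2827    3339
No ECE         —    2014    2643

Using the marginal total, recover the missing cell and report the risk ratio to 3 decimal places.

0.644

The missing cell is in the unexposed row: 2643 − 2014 = 629.
So a = 512, b = 2827, c = 629, d = 2014.
RR = [a/(a+b)] / [c/(c+d)] = (512/3339) / (629/2643) = 0.15334/0.23799 = 0.64432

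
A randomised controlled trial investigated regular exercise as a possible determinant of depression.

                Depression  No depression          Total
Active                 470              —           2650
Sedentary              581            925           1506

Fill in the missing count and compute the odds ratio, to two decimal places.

The missing cell is in the exposed row: 2650 − 470 = 2180.
So a = 470, b = 2180, c = 581, d = 925.
OR = (a·d)/(b·c) = (470 × 925) / (2180 × 581) = 434750 / 1266580 = 0.34325

0.34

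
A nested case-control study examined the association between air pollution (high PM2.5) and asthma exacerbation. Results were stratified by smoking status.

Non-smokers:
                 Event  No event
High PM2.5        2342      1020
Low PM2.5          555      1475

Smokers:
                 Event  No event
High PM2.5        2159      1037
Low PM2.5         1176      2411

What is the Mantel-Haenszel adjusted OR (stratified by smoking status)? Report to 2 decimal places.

OR_MH = Σ(aᵢdᵢ/nᵢ) / Σ(bᵢcᵢ/nᵢ), where nᵢ is the stratum total.
Stratum 1 (Non-smokers): n = 5392; a·d/n = 2342·1475/5392 = 640.6621; b·c/n = 1020·555/5392 = 104.9889
Stratum 2 (Smokers): n = 6783; a·d/n = 2159·2411/6783 = 767.4110; b·c/n = 1037·1176/6783 = 179.7895
OR_MH = (640.6621 + 767.4110) / (104.9889 + 179.7895) = 1408.0731 / 284.7783 = 4.94445

4.94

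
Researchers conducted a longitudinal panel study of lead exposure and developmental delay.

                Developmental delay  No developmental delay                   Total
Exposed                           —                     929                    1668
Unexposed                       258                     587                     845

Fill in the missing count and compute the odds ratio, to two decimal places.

1.81

The missing cell is in the exposed row: 1668 − 929 = 739.
So a = 739, b = 929, c = 258, d = 587.
OR = (a·d)/(b·c) = (739 × 587) / (929 × 258) = 433793 / 239682 = 1.80987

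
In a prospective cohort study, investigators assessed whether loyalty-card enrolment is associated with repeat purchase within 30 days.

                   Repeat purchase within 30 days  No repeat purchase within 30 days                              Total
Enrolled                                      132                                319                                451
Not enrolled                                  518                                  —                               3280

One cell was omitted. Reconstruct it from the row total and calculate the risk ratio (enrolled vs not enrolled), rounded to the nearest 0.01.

The missing cell is in the unexposed row: 3280 − 518 = 2762.
So a = 132, b = 319, c = 518, d = 2762.
RR = [a/(a+b)] / [c/(c+d)] = (132/451) / (518/3280) = 0.29268/0.15793 = 1.85328

1.85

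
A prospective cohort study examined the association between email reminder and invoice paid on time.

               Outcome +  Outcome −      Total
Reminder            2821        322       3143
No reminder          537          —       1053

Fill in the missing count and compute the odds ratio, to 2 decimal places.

8.42

The missing cell is in the unexposed row: 1053 − 537 = 516.
So a = 2821, b = 322, c = 537, d = 516.
OR = (a·d)/(b·c) = (2821 × 516) / (322 × 537) = 1455636 / 172914 = 8.41827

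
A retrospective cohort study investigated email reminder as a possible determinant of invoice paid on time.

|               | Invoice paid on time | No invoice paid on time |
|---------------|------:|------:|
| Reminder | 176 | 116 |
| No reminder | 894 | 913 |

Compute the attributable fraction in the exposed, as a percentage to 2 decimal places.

17.92

Cells: a = 176, b = 116, c = 894, d = 913.
Risk in exposed = 176/292 = 0.60274; risk in unexposed = 894/1807 = 0.49474.
RR = 0.60274/0.49474 = 1.21829
AR% = (RR − 1)/RR × 100 = (1.21829 − 1)/1.21829 × 100 = 17.9177%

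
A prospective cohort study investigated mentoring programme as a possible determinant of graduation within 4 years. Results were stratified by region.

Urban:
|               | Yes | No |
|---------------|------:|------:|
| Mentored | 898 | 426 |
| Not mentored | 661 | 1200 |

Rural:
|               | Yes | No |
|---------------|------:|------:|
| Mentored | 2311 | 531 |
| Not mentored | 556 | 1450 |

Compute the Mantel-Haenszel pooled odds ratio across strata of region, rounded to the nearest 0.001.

6.895

OR_MH = Σ(aᵢdᵢ/nᵢ) / Σ(bᵢcᵢ/nᵢ), where nᵢ is the stratum total.
Stratum 1 (Urban): n = 3185; a·d/n = 898·1200/3185 = 338.3359; b·c/n = 426·661/3185 = 88.4100
Stratum 2 (Rural): n = 4848; a·d/n = 2311·1450/4848 = 691.2026; b·c/n = 531·556/4848 = 60.8985
OR_MH = (338.3359 + 691.2026) / (88.4100 + 60.8985) = 1029.5385 / 149.3086 = 6.89537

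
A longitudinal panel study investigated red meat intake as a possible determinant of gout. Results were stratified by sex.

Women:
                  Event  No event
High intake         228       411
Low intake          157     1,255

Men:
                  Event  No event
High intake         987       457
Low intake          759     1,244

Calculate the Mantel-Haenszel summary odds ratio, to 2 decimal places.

OR_MH = Σ(aᵢdᵢ/nᵢ) / Σ(bᵢcᵢ/nᵢ), where nᵢ is the stratum total.
Stratum 1 (Women): n = 2051; a·d/n = 228·1255/2051 = 139.5124; b·c/n = 411·157/2051 = 31.4612
Stratum 2 (Men): n = 3447; a·d/n = 987·1244/3447 = 356.2019; b·c/n = 457·759/3447 = 100.6275
OR_MH = (139.5124 + 356.2019) / (31.4612 + 100.6275) = 495.7143 / 132.0887 = 3.75289

3.75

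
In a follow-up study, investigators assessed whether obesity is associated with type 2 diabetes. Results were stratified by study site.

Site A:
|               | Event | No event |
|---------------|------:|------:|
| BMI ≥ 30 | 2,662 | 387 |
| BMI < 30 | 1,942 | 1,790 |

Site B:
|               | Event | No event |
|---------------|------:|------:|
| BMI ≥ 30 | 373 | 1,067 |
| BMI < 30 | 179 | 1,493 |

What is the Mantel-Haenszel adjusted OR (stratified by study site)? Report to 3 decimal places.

5.120

OR_MH = Σ(aᵢdᵢ/nᵢ) / Σ(bᵢcᵢ/nᵢ), where nᵢ is the stratum total.
Stratum 1 (Site A): n = 6781; a·d/n = 2662·1790/6781 = 702.6958; b·c/n = 387·1942/6781 = 110.8323
Stratum 2 (Site B): n = 3112; a·d/n = 373·1493/3112 = 178.9489; b·c/n = 1067·179/3112 = 61.3731
OR_MH = (702.6958 + 178.9489) / (110.8323 + 61.3731) = 881.6447 / 172.2054 = 5.11973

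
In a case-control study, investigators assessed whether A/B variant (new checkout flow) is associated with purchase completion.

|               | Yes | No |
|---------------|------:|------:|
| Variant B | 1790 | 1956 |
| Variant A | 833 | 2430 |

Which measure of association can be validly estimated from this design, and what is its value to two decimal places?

Cells: a = 1790, b = 1956, c = 833, d = 2430.
This is a case-control study: participants were sampled on outcome status, so risks in the source population cannot be estimated directly — relative risk is not valid here. The odds ratio is the appropriate measure.
OR = (a·d)/(b·c) = (1790 × 2430) / (1956 × 833) = 4349700 / 1629348 = 2.66960

2.67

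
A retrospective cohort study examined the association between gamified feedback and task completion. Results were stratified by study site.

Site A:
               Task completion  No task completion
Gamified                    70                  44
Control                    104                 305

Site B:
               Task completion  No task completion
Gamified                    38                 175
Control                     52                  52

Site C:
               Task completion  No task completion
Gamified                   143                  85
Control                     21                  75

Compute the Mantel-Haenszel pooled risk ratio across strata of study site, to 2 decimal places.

1.51

RR_MH = Σ(aᵢ·n₀ᵢ/nᵢ) / Σ(cᵢ·n₁ᵢ/nᵢ), with n₁ᵢ = aᵢ+bᵢ (exposed), n₀ᵢ = cᵢ+dᵢ (unexposed), nᵢ = n₁ᵢ+n₀ᵢ.
Stratum 1 (Site A): n₁ = 114, n₀ = 409, n = 523; a·n₀/n = 70·409/523 = 54.7419; c·n₁/n = 104·114/523 = 22.6692
Stratum 2 (Site B): n₁ = 213, n₀ = 104, n = 317; a·n₀/n = 38·104/317 = 12.4669; c·n₁/n = 52·213/317 = 34.9401
Stratum 3 (Site C): n₁ = 228, n₀ = 96, n = 324; a·n₀/n = 143·96/324 = 42.3704; c·n₁/n = 21·228/324 = 14.7778
RR_MH = (54.7419 + 12.4669 + 42.3704) / (22.6692 + 34.9401 + 14.7778) = 109.5791 / 72.3871 = 1.51379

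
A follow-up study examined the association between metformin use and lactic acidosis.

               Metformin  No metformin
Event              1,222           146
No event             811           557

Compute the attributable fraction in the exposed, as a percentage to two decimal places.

Reading the table with exposure as columns: a = 1222 (Metformin, case), b = 811 (Metformin, non-case), c = 146 (No metformin, case), d = 557.
Risk in exposed = 1222/2033 = 0.60108; risk in unexposed = 146/703 = 0.20768.
RR = 0.60108/0.20768 = 2.89425
AR% = (RR − 1)/RR × 100 = (2.89425 − 1)/2.89425 × 100 = 65.4488%

65.45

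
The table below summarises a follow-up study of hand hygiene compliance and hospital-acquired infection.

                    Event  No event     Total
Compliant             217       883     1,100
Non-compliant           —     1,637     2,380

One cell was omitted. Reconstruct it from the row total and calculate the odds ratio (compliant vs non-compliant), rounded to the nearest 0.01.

The missing cell is in the unexposed row: 2380 − 1637 = 743.
So a = 217, b = 883, c = 743, d = 1637.
OR = (a·d)/(b·c) = (217 × 1637) / (883 × 743) = 355229 / 656069 = 0.54145

0.54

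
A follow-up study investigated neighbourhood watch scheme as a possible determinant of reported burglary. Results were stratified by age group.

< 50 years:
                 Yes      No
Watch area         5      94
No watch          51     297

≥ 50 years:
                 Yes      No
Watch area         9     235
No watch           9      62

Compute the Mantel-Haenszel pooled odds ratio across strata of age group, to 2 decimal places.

OR_MH = Σ(aᵢdᵢ/nᵢ) / Σ(bᵢcᵢ/nᵢ), where nᵢ is the stratum total.
Stratum 1 (< 50 years): n = 447; a·d/n = 5·297/447 = 3.3221; b·c/n = 94·51/447 = 10.7248
Stratum 2 (≥ 50 years): n = 315; a·d/n = 9·62/315 = 1.7714; b·c/n = 235·9/315 = 6.7143
OR_MH = (3.3221 + 1.7714) / (10.7248 + 6.7143) = 5.0936 / 17.4391 = 0.29208

0.29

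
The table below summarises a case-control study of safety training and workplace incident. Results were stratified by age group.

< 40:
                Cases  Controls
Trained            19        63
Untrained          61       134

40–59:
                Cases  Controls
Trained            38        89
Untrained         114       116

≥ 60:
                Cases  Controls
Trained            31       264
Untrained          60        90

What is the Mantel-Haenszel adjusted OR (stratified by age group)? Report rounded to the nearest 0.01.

0.36

OR_MH = Σ(aᵢdᵢ/nᵢ) / Σ(bᵢcᵢ/nᵢ), where nᵢ is the stratum total.
Stratum 1 (< 40): n = 277; a·d/n = 19·134/277 = 9.1913; b·c/n = 63·61/277 = 13.8736
Stratum 2 (40–59): n = 357; a·d/n = 38·116/357 = 12.3473; b·c/n = 89·114/357 = 28.4202
Stratum 3 (≥ 60): n = 445; a·d/n = 31·90/445 = 6.2697; b·c/n = 264·60/445 = 35.5955
OR_MH = (9.1913 + 12.3473 + 6.2697) / (13.8736 + 28.4202 + 35.5955) = 27.8083 / 77.8893 = 0.35702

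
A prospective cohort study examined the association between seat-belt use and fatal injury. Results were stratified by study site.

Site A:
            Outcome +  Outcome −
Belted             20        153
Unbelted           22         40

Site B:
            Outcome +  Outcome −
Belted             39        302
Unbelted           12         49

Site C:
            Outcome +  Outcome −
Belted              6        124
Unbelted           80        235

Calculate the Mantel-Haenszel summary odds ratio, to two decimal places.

0.25

OR_MH = Σ(aᵢdᵢ/nᵢ) / Σ(bᵢcᵢ/nᵢ), where nᵢ is the stratum total.
Stratum 1 (Site A): n = 235; a·d/n = 20·40/235 = 3.4043; b·c/n = 153·22/235 = 14.3234
Stratum 2 (Site B): n = 402; a·d/n = 39·49/402 = 4.7537; b·c/n = 302·12/402 = 9.0149
Stratum 3 (Site C): n = 445; a·d/n = 6·235/445 = 3.1685; b·c/n = 124·80/445 = 22.2921
OR_MH = (3.4043 + 4.7537 + 3.1685) / (14.3234 + 9.0149 + 22.2921) = 11.3265 / 45.6305 = 0.24822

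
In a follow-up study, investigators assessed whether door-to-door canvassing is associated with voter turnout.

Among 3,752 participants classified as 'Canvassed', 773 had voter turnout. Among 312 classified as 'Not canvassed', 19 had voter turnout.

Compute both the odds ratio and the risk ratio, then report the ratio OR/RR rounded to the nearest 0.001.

1.183

From the description: a = 773, b = 2979, c = 19, d = 293.
OR = (773·293)/(2979·19) = 226489/56601 = 4.00150
Risk in exposed = 773/3752 = 0.20602; risk in unexposed = 19/312 = 0.06090; RR = 3.38312
OR/RR = 4.00150 / 3.38312 = 1.18278
The outcome is not rare, so the OR lies further from 1 than the RR.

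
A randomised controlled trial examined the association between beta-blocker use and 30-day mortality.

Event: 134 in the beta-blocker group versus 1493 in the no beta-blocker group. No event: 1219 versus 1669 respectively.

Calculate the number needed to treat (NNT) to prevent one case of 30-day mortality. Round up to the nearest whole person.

3

Risk in treated group = 134/1353 = 0.09904; risk in control = 1493/3162 = 0.47217.
Absolute risk reduction = 0.47217 − 0.09904 = 0.37313
NNT = 1 / ARR = 1 / 0.37313 = 2.680 → round up → 3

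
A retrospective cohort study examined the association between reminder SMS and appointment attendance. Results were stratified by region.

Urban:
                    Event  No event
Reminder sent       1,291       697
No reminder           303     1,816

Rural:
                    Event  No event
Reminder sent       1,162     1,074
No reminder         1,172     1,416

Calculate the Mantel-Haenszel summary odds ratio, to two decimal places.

OR_MH = Σ(aᵢdᵢ/nᵢ) / Σ(bᵢcᵢ/nᵢ), where nᵢ is the stratum total.
Stratum 1 (Urban): n = 4107; a·d/n = 1291·1816/4107 = 570.8439; b·c/n = 697·303/4107 = 51.4222
Stratum 2 (Rural): n = 4824; a·d/n = 1162·1416/4824 = 341.0846; b·c/n = 1074·1172/4824 = 260.9303
OR_MH = (570.8439 + 341.0846) / (51.4222 + 260.9303) = 911.9285 / 312.3526 = 2.91955

2.92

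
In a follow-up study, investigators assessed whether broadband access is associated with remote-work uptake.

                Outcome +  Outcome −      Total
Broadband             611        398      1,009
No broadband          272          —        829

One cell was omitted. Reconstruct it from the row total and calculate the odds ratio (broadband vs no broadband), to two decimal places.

3.14

The missing cell is in the unexposed row: 829 − 272 = 557.
So a = 611, b = 398, c = 272, d = 557.
OR = (a·d)/(b·c) = (611 × 557) / (398 × 272) = 340327 / 108256 = 3.14372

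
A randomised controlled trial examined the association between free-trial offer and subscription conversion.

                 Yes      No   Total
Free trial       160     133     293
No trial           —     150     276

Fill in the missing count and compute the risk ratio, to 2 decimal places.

The missing cell is in the unexposed row: 276 − 150 = 126.
So a = 160, b = 133, c = 126, d = 150.
RR = [a/(a+b)] / [c/(c+d)] = (160/293) / (126/276) = 0.54608/0.45652 = 1.19616

1.20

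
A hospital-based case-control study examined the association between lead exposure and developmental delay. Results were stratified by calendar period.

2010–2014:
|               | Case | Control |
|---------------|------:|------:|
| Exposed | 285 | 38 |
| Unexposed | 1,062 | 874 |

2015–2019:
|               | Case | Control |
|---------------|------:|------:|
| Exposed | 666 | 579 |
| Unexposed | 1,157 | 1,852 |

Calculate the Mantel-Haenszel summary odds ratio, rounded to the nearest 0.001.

OR_MH = Σ(aᵢdᵢ/nᵢ) / Σ(bᵢcᵢ/nᵢ), where nᵢ is the stratum total.
Stratum 1 (2010–2014): n = 2259; a·d/n = 285·874/2259 = 110.2656; b·c/n = 38·1062/2259 = 17.8645
Stratum 2 (2015–2019): n = 4254; a·d/n = 666·1852/4254 = 289.9464; b·c/n = 579·1157/4254 = 157.4760
OR_MH = (110.2656 + 289.9464) / (17.8645 + 157.4760) = 400.2120 / 175.3406 = 2.28248

2.282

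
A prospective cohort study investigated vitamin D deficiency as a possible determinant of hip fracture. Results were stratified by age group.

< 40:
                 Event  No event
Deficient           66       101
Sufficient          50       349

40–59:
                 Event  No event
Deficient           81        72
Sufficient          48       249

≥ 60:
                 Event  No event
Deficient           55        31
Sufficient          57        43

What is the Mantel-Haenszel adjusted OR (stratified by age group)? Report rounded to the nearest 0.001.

3.763

OR_MH = Σ(aᵢdᵢ/nᵢ) / Σ(bᵢcᵢ/nᵢ), where nᵢ is the stratum total.
Stratum 1 (< 40): n = 566; a·d/n = 66·349/566 = 40.6961; b·c/n = 101·50/566 = 8.9223
Stratum 2 (40–59): n = 450; a·d/n = 81·249/450 = 44.8200; b·c/n = 72·48/450 = 7.6800
Stratum 3 (≥ 60): n = 186; a·d/n = 55·43/186 = 12.7151; b·c/n = 31·57/186 = 9.5000
OR_MH = (40.6961 + 44.8200 + 12.7151) / (8.9223 + 7.6800 + 9.5000) = 98.2312 / 26.1023 = 3.76332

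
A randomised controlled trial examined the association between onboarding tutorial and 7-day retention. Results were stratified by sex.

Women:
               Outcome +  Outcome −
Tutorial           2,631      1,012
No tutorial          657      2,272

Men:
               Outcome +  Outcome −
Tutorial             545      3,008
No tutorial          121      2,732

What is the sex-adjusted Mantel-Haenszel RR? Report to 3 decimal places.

3.281

RR_MH = Σ(aᵢ·n₀ᵢ/nᵢ) / Σ(cᵢ·n₁ᵢ/nᵢ), with n₁ᵢ = aᵢ+bᵢ (exposed), n₀ᵢ = cᵢ+dᵢ (unexposed), nᵢ = n₁ᵢ+n₀ᵢ.
Stratum 1 (Women): n₁ = 3643, n₀ = 2929, n = 6572; a·n₀/n = 2631·2929/6572 = 1172.5805; c·n₁/n = 657·3643/6572 = 364.1891
Stratum 2 (Men): n₁ = 3553, n₀ = 2853, n = 6406; a·n₀/n = 545·2853/6406 = 242.7232; c·n₁/n = 121·3553/6406 = 67.1110
RR_MH = (1172.5805 + 242.7232) / (364.1891 + 67.1110) = 1415.3037 / 431.3001 = 3.28148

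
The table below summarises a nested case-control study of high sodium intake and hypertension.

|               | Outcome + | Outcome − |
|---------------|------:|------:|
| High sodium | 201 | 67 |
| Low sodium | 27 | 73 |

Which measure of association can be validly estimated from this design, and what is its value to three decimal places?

Cells: a = 201, b = 67, c = 27, d = 73.
This is a nested case-control study: participants were sampled on outcome status, so risks in the source population cannot be estimated directly — relative risk is not valid here. The odds ratio is the appropriate measure.
OR = (a·d)/(b·c) = (201 × 73) / (67 × 27) = 14673 / 1809 = 8.11111

8.111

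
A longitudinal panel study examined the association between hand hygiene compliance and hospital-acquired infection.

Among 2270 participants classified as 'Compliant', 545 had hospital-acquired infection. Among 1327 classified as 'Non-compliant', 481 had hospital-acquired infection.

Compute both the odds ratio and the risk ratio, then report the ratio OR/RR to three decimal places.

From the description: a = 545, b = 1725, c = 481, d = 846.
OR = (545·846)/(1725·481) = 461070/829725 = 0.55569
Risk in exposed = 545/2270 = 0.24009; risk in unexposed = 481/1327 = 0.36247; RR = 0.66236
OR/RR = 0.55569 / 0.66236 = 0.83895
The outcome is not rare, so the OR lies further from 1 than the RR.

0.839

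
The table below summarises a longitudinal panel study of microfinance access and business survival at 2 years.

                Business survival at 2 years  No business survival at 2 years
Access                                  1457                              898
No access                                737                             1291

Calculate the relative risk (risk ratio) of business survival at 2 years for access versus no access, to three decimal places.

Cells: a = 1457, b = 898, c = 737, d = 1291.
Risk in exposed = 1457/2355 = 0.61868; risk in unexposed = 737/2028 = 0.36341.
RR = 0.61868 / 0.36341 = 1.70243
The risk among the exposed is 1.70 times that among the unexposed.

1.702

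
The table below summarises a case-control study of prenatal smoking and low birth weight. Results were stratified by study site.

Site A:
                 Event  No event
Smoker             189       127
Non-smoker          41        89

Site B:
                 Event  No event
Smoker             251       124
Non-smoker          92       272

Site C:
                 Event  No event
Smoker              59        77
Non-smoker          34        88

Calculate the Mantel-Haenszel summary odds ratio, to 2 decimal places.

4.03

OR_MH = Σ(aᵢdᵢ/nᵢ) / Σ(bᵢcᵢ/nᵢ), where nᵢ is the stratum total.
Stratum 1 (Site A): n = 446; a·d/n = 189·89/446 = 37.7152; b·c/n = 127·41/446 = 11.6749
Stratum 2 (Site B): n = 739; a·d/n = 251·272/739 = 92.3843; b·c/n = 124·92/739 = 15.4371
Stratum 3 (Site C): n = 258; a·d/n = 59·88/258 = 20.1240; b·c/n = 77·34/258 = 10.1473
OR_MH = (37.7152 + 92.3843 + 20.1240) / (11.6749 + 15.4371 + 10.1473) = 150.2236 / 37.2593 = 4.03185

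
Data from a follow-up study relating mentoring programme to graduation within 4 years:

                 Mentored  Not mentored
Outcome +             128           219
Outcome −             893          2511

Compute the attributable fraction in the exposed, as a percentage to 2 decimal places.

36.01

Reading the table with exposure as columns: a = 128 (Mentored, case), b = 893 (Mentored, non-case), c = 219 (Not mentored, case), d = 2511.
Risk in exposed = 128/1021 = 0.12537; risk in unexposed = 219/2730 = 0.08022.
RR = 0.12537/0.08022 = 1.56280
AR% = (RR − 1)/RR × 100 = (1.56280 − 1)/1.56280 × 100 = 36.0122%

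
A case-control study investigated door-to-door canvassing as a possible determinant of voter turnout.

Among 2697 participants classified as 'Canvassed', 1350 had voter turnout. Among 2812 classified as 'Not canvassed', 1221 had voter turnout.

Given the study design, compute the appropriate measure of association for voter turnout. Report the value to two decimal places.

1.31

From the description: a = 1350, b = 1347, c = 1221, d = 1591.
This is a case-control study: participants were sampled on outcome status, so risks in the source population cannot be estimated directly — relative risk is not valid here. The odds ratio is the appropriate measure.
OR = (a·d)/(b·c) = (1350 × 1591) / (1347 × 1221) = 2147850 / 1644687 = 1.30593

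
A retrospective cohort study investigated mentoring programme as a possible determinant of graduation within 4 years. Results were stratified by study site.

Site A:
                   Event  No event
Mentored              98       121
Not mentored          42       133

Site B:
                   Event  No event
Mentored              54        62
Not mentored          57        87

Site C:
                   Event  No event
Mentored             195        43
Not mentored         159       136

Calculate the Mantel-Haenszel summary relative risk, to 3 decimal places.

RR_MH = Σ(aᵢ·n₀ᵢ/nᵢ) / Σ(cᵢ·n₁ᵢ/nᵢ), with n₁ᵢ = aᵢ+bᵢ (exposed), n₀ᵢ = cᵢ+dᵢ (unexposed), nᵢ = n₁ᵢ+n₀ᵢ.
Stratum 1 (Site A): n₁ = 219, n₀ = 175, n = 394; a·n₀/n = 98·175/394 = 43.5279; c·n₁/n = 42·219/394 = 23.3452
Stratum 2 (Site B): n₁ = 116, n₀ = 144, n = 260; a·n₀/n = 54·144/260 = 29.9077; c·n₁/n = 57·116/260 = 25.4308
Stratum 3 (Site C): n₁ = 238, n₀ = 295, n = 533; a·n₀/n = 195·295/533 = 107.9268; c·n₁/n = 159·238/533 = 70.9981
RR_MH = (43.5279 + 29.9077 + 107.9268) / (23.3452 + 25.4308 + 70.9981) = 181.3624 / 119.7741 = 1.51420

1.514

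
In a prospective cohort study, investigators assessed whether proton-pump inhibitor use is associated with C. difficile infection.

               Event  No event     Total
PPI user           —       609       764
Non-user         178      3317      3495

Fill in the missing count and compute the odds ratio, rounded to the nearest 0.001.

4.743

The missing cell is in the exposed row: 764 − 609 = 155.
So a = 155, b = 609, c = 178, d = 3317.
OR = (a·d)/(b·c) = (155 × 3317) / (609 × 178) = 514135 / 108402 = 4.74286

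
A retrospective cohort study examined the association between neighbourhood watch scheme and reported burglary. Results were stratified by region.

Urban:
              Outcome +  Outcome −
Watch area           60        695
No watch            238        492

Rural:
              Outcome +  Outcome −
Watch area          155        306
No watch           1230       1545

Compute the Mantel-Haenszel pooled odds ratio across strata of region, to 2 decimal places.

0.41

OR_MH = Σ(aᵢdᵢ/nᵢ) / Σ(bᵢcᵢ/nᵢ), where nᵢ is the stratum total.
Stratum 1 (Urban): n = 1485; a·d/n = 60·492/1485 = 19.8788; b·c/n = 695·238/1485 = 111.3872
Stratum 2 (Rural): n = 3236; a·d/n = 155·1545/3236 = 74.0034; b·c/n = 306·1230/3236 = 116.3103
OR_MH = (19.8788 + 74.0034) / (111.3872 + 116.3103) = 93.8822 / 227.6975 = 0.41231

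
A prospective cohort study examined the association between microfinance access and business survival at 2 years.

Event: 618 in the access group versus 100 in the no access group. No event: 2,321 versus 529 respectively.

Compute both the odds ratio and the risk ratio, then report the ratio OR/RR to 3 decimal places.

From the description: a = 618, b = 2321, c = 100, d = 529.
OR = (618·529)/(2321·100) = 326922/232100 = 1.40854
Risk in exposed = 618/2939 = 0.21028; risk in unexposed = 100/629 = 0.15898; RR = 1.32263
OR/RR = 1.40854 / 1.32263 = 1.06495
The outcome is not rare, so the OR lies further from 1 than the RR.

1.065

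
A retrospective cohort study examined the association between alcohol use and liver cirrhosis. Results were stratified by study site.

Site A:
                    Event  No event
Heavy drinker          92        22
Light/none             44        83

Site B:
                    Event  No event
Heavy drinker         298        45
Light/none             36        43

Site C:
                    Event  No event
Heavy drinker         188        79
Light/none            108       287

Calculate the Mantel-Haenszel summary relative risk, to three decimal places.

RR_MH = Σ(aᵢ·n₀ᵢ/nᵢ) / Σ(cᵢ·n₁ᵢ/nᵢ), with n₁ᵢ = aᵢ+bᵢ (exposed), n₀ᵢ = cᵢ+dᵢ (unexposed), nᵢ = n₁ᵢ+n₀ᵢ.
Stratum 1 (Site A): n₁ = 114, n₀ = 127, n = 241; a·n₀/n = 92·127/241 = 48.4813; c·n₁/n = 44·114/241 = 20.8133
Stratum 2 (Site B): n₁ = 343, n₀ = 79, n = 422; a·n₀/n = 298·79/422 = 55.7867; c·n₁/n = 36·343/422 = 29.2607
Stratum 3 (Site C): n₁ = 267, n₀ = 395, n = 662; a·n₀/n = 188·395/662 = 112.1752; c·n₁/n = 108·267/662 = 43.5589
RR_MH = (48.4813 + 55.7867 + 112.1752) / (20.8133 + 29.2607 + 43.5589) = 216.4433 / 93.6329 = 2.31162

2.312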